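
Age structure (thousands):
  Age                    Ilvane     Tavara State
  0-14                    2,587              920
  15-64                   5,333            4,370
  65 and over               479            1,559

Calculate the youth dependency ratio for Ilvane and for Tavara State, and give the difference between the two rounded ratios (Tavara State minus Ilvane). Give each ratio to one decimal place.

Ilvane: 2,587 / 5,333 × 100 = 48.5
Tavara State: 920 / 4,370 × 100 = 21.1

Ilvane: 48.5
Tavara State: 21.1
Difference: -27.4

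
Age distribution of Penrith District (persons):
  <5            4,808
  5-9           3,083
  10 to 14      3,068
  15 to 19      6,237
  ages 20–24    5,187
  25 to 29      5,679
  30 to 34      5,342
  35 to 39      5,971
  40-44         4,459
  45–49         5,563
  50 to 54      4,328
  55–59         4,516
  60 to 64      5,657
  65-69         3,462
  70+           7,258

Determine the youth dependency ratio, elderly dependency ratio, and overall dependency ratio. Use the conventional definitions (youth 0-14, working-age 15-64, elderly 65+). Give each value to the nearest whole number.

Youth dependency ratio: 21
Old-age dependency ratio: 20
Total dependency ratio: 41

0–14: 4,808 + 3,083 + 3,068 = 10,959
15–64: 6,237 + 5,187 + 5,679 + 5,342 + 5,971 + 4,459 + 5,563 + 4,328 + 4,516 + 5,657 = 52,939
65+: 3,462 + 7,258 = 10,720
Youth dependency ratio = 10,959 / 52,939 × 100 = 21
Old-age dependency ratio = 10,720 / 52,939 × 100 = 20
Total dependency ratio = (10,959 + 10,720) / 52,939 × 100 = 21,679 / 52,939 × 100 = 41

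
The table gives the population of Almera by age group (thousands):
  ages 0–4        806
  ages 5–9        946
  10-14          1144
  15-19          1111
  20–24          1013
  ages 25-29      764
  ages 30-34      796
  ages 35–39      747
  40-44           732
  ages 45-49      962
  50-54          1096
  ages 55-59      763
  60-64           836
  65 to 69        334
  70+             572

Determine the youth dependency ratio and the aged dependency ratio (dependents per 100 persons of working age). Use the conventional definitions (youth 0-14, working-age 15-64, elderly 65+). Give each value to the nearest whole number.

Youth dependency ratio: 33
Old-age dependency ratio: 10

0–14: 806 + 946 + 1144 = 2896
15–64: 1111 + 1013 + 764 + 796 + 747 + 732 + 962 + 1096 + 763 + 836 = 8820
65+: 334 + 572 = 906
Youth dependency ratio = 2896 / 8820 × 100 = 33
Old-age dependency ratio = 906 / 8820 × 100 = 10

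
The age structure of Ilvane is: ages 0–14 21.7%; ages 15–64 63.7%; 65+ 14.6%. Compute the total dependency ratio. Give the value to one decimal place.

Total dependency ratio: 57.0

Total dependency ratio = (21.7 + 14.6) / 63.7 × 100 = 36.3 / 63.7 × 100 = 57.0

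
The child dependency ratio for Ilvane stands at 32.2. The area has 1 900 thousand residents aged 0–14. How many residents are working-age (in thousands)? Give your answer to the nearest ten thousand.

Working-age: 5 900

Youth dependency ratio = youth / working-age × 100
32.2 = 1 900 / W × 100
⇒ 5 900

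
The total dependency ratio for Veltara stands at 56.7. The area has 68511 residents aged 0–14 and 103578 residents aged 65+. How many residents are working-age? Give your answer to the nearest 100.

Total dependency ratio = (youth + elderly) / working-age × 100
56.7 = (68511 + 103578) / W × 100
⇒ 303500

Working-age: 303500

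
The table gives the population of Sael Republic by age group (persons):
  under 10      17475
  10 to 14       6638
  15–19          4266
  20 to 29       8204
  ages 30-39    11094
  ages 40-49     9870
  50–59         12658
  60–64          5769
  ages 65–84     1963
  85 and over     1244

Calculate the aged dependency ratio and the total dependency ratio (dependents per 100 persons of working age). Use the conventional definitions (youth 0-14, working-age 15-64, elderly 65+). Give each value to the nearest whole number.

Old-age dependency ratio: 6
Total dependency ratio: 53

0–14: 17475 + 6638 = 24113
15–64: 4266 + 8204 + 11094 + 9870 + 12658 + 5769 = 51861
65+: 1963 + 1244 = 3207
Old-age dependency ratio = 3207 / 51861 × 100 = 6
Total dependency ratio = (24113 + 3207) / 51861 × 100 = 27320 / 51861 × 100 = 53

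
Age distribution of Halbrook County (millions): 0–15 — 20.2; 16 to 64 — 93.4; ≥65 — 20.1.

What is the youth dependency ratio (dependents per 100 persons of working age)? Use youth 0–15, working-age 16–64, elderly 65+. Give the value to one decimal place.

Youth dependency ratio = 20.2 / 93.4 × 100 = 21.6

Youth dependency ratio: 21.6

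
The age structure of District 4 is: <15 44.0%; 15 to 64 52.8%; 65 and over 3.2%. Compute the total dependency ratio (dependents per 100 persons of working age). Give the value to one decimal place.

Total dependency ratio: 89.4

Total dependency ratio = (44.0 + 3.2) / 52.8 × 100 = 47.2 / 52.8 × 100 = 89.4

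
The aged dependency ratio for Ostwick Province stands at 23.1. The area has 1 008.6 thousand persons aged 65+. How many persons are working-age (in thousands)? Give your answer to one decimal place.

Working-age: 4 366.2

Old-age dependency ratio = elderly / working-age × 100
23.1 = 1 008.6 / W × 100
⇒ 4 366.2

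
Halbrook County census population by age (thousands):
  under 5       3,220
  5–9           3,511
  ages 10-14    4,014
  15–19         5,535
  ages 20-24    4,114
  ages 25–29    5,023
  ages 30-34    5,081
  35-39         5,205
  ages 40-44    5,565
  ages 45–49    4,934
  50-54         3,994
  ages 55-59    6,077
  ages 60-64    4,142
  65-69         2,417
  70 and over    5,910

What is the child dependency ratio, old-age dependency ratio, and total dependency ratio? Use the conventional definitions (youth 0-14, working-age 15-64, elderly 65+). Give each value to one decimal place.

0–14: 3,220 + 3,511 + 4,014 = 10,745
15–64: 5,535 + 4,114 + 5,023 + 5,081 + 5,205 + 5,565 + 4,934 + 3,994 + 6,077 + 4,142 = 49,670
65+: 2,417 + 5,910 = 8,327
Youth dependency ratio = 10,745 / 49,670 × 100 = 21.6
Old-age dependency ratio = 8,327 / 49,670 × 100 = 16.8
Total dependency ratio = (10,745 + 8,327) / 49,670 × 100 = 19,072 / 49,670 × 100 = 38.4

Youth dependency ratio: 21.6
Old-age dependency ratio: 16.8
Total dependency ratio: 38.4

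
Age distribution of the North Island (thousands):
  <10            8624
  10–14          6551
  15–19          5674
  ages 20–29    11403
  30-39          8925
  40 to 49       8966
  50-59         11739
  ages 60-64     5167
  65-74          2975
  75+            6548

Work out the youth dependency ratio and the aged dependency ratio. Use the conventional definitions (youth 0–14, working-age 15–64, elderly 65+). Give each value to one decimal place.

Youth dependency ratio: 29.3
Old-age dependency ratio: 18.4

0–14: 8624 + 6551 = 15175
15–64: 5674 + 11403 + 8925 + 8966 + 11739 + 5167 = 51874
65+: 2975 + 6548 = 9523
Youth dependency ratio = 15175 / 51874 × 100 = 29.3
Old-age dependency ratio = 9523 / 51874 × 100 = 18.4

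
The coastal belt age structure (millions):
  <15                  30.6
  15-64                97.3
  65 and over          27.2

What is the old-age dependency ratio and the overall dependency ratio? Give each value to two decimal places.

Old-age dependency ratio = 27.2 / 97.3 × 100 = 27.95
Total dependency ratio = (30.6 + 27.2) / 97.3 × 100 = 57.8 / 97.3 × 100 = 59.40

Old-age dependency ratio: 27.95
Total dependency ratio: 59.40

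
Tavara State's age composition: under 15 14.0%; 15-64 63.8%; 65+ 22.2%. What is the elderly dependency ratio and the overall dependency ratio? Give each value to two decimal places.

Old-age dependency ratio: 34.80
Total dependency ratio: 56.74

Old-age dependency ratio = 22.2 / 63.8 × 100 = 34.80
Total dependency ratio = (14.0 + 22.2) / 63.8 × 100 = 36.2 / 63.8 × 100 = 56.74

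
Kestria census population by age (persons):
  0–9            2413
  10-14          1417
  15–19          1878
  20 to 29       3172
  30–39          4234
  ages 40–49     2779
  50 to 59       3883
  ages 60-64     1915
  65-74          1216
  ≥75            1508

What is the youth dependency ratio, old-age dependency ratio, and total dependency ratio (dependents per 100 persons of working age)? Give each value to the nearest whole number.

0–14: 2413 + 1417 = 3830
15–64: 1878 + 3172 + 4234 + 2779 + 3883 + 1915 = 17861
65+: 1216 + 1508 = 2724
Youth dependency ratio = 3830 / 17861 × 100 = 21
Old-age dependency ratio = 2724 / 17861 × 100 = 15
Total dependency ratio = (3830 + 2724) / 17861 × 100 = 6554 / 17861 × 100 = 37

Youth dependency ratio: 21
Old-age dependency ratio: 15
Total dependency ratio: 37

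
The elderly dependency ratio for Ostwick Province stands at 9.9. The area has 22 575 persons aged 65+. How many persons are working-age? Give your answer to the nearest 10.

Old-age dependency ratio = elderly / working-age × 100
9.9 = 22 575 / W × 100
⇒ 228 030

Working-age: 228 030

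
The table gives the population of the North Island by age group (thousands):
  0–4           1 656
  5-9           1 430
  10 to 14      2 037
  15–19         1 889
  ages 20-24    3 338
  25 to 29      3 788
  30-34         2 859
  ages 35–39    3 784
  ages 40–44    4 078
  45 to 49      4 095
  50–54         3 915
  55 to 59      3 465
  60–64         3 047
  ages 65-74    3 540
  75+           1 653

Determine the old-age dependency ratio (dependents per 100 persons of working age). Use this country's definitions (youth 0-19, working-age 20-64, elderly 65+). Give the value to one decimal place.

Old-age dependency ratio: 16.0

0–19: 1 656 + 1 430 + 2 037 + 1 889 = 7 012
20–64: 3 338 + 3 788 + 2 859 + 3 784 + 4 078 + 4 095 + 3 915 + 3 465 + 3 047 = 32 369
65+: 3 540 + 1 653 = 5 193
Old-age dependency ratio = 5 193 / 32 369 × 100 = 16.0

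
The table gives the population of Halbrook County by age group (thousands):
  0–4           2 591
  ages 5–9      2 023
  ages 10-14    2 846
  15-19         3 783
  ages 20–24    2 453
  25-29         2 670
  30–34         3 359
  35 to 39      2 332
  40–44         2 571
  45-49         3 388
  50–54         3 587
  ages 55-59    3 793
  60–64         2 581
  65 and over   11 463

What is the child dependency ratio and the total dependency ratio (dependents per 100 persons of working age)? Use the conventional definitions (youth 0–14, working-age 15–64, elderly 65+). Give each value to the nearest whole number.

0–14: 2 591 + 2 023 + 2 846 = 7 460
15–64: 3 783 + 2 453 + 2 670 + 3 359 + 2 332 + 2 571 + 3 388 + 3 587 + 3 793 + 2 581 = 30 517
65+: 11 463
Youth dependency ratio = 7 460 / 30 517 × 100 = 24
Total dependency ratio = (7 460 + 11 463) / 30 517 × 100 = 18 923 / 30 517 × 100 = 62

Youth dependency ratio: 24
Total dependency ratio: 62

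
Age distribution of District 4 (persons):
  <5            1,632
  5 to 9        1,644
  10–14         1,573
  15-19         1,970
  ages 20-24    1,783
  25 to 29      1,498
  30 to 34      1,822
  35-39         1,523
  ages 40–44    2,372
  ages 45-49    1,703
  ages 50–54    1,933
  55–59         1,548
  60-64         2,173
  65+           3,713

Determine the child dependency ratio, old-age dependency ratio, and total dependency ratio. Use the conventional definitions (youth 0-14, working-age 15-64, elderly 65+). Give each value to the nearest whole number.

Youth dependency ratio: 26
Old-age dependency ratio: 20
Total dependency ratio: 47

0–14: 1,632 + 1,644 + 1,573 = 4,849
15–64: 1,970 + 1,783 + 1,498 + 1,822 + 1,523 + 2,372 + 1,703 + 1,933 + 1,548 + 2,173 = 18,325
65+: 3,713
Youth dependency ratio = 4,849 / 18,325 × 100 = 26
Old-age dependency ratio = 3,713 / 18,325 × 100 = 20
Total dependency ratio = (4,849 + 3,713) / 18,325 × 100 = 8,562 / 18,325 × 100 = 47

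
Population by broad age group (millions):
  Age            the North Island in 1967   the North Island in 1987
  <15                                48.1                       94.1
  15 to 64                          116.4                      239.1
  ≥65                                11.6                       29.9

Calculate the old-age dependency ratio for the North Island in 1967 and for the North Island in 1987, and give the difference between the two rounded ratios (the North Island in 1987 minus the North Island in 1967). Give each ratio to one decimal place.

the North Island in 1967: 11.6 / 116.4 × 100 = 10.0
the North Island in 1987: 29.9 / 239.1 × 100 = 12.5

the North Island in 1967: 10.0
the North Island in 1987: 12.5
Difference: +2.5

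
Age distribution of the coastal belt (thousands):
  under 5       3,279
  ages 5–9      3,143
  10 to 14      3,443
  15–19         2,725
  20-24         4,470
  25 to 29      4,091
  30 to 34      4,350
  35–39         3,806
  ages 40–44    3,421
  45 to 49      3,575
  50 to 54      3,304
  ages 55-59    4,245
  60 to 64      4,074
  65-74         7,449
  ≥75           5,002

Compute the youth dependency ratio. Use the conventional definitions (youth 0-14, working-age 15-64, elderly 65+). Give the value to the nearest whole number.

0–14: 3,279 + 3,143 + 3,443 = 9,865
15–64: 2,725 + 4,470 + 4,091 + 4,350 + 3,806 + 3,421 + 3,575 + 3,304 + 4,245 + 4,074 = 38,061
65+: 7,449 + 5,002 = 12,451
Youth dependency ratio = 9,865 / 38,061 × 100 = 26

Youth dependency ratio: 26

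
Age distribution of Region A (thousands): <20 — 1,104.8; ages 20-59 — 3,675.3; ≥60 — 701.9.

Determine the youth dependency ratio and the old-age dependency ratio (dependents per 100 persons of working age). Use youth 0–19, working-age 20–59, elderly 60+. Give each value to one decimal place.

Youth dependency ratio: 30.1
Old-age dependency ratio: 19.1

Youth dependency ratio = 1,104.8 / 3,675.3 × 100 = 30.1
Old-age dependency ratio = 701.9 / 3,675.3 × 100 = 19.1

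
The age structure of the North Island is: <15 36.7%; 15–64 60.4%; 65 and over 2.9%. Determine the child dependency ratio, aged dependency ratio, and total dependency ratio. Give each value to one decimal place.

Youth dependency ratio: 60.8
Old-age dependency ratio: 4.8
Total dependency ratio: 65.6

Youth dependency ratio = 36.7 / 60.4 × 100 = 60.8
Old-age dependency ratio = 2.9 / 60.4 × 100 = 4.8
Total dependency ratio = (36.7 + 2.9) / 60.4 × 100 = 39.6 / 60.4 × 100 = 65.6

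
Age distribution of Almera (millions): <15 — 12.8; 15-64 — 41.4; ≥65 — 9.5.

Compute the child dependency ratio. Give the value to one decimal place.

Youth dependency ratio: 30.9

Youth dependency ratio = 12.8 / 41.4 × 100 = 30.9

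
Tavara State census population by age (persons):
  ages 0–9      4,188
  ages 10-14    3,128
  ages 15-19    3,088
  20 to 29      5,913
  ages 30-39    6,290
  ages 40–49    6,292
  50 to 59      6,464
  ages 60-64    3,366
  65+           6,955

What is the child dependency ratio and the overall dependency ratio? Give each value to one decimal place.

Youth dependency ratio: 23.3
Total dependency ratio: 45.4

0–14: 4,188 + 3,128 = 7,316
15–64: 3,088 + 5,913 + 6,290 + 6,292 + 6,464 + 3,366 = 31,413
65+: 6,955
Youth dependency ratio = 7,316 / 31,413 × 100 = 23.3
Total dependency ratio = (7,316 + 6,955) / 31,413 × 100 = 14,271 / 31,413 × 100 = 45.4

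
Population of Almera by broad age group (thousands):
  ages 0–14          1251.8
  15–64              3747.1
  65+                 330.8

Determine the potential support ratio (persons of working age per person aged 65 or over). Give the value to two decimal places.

Potential support ratio = 3747.1 / 330.8 = 11.33

Potential support ratio: 11.33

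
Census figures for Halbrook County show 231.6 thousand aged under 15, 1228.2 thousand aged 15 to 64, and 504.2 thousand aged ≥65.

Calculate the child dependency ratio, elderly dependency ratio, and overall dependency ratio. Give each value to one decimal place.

Youth dependency ratio: 18.9
Old-age dependency ratio: 41.1
Total dependency ratio: 59.9

Youth dependency ratio = 231.6 / 1228.2 × 100 = 18.9
Old-age dependency ratio = 504.2 / 1228.2 × 100 = 41.1
Total dependency ratio = (231.6 + 504.2) / 1228.2 × 100 = 735.8 / 1228.2 × 100 = 59.9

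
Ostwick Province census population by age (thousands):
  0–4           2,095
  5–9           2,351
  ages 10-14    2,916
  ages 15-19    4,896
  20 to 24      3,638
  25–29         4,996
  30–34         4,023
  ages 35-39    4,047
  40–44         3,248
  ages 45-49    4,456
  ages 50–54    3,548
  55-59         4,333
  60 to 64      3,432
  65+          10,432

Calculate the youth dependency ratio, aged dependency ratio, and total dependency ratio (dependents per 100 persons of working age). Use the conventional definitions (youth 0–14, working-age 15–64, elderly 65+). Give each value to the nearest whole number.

0–14: 2,095 + 2,351 + 2,916 = 7,362
15–64: 4,896 + 3,638 + 4,996 + 4,023 + 4,047 + 3,248 + 4,456 + 3,548 + 4,333 + 3,432 = 40,617
65+: 10,432
Youth dependency ratio = 7,362 / 40,617 × 100 = 18
Old-age dependency ratio = 10,432 / 40,617 × 100 = 26
Total dependency ratio = (7,362 + 10,432) / 40,617 × 100 = 17,794 / 40,617 × 100 = 44

Youth dependency ratio: 18
Old-age dependency ratio: 26
Total dependency ratio: 44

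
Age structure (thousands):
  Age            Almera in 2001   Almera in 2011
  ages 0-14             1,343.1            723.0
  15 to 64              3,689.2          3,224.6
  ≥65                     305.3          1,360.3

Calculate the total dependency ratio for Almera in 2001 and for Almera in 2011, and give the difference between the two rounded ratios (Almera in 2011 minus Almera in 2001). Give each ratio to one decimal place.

Almera in 2001: (1,343.1 + 305.3) / 3,689.2 × 100 = 1,648.4 / 3,689.2 × 100 = 44.7
Almera in 2011: (723.0 + 1,360.3) / 3,224.6 × 100 = 2,083.3 / 3,224.6 × 100 = 64.6

Almera in 2001: 44.7
Almera in 2011: 64.6
Difference: +19.9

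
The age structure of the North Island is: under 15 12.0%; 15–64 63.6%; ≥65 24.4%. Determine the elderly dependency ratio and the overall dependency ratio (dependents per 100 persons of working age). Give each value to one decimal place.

Old-age dependency ratio: 38.4
Total dependency ratio: 57.2

Old-age dependency ratio = 24.4 / 63.6 × 100 = 38.4
Total dependency ratio = (12.0 + 24.4) / 63.6 × 100 = 36.4 / 63.6 × 100 = 57.2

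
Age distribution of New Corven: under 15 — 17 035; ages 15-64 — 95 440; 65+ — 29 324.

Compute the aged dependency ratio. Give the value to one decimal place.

Old-age dependency ratio: 30.7

Old-age dependency ratio = 29 324 / 95 440 × 100 = 30.7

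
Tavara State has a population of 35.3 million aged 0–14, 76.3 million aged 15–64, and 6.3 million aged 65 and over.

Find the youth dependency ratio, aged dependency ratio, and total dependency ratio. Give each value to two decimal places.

Youth dependency ratio = 35.3 / 76.3 × 100 = 46.26
Old-age dependency ratio = 6.3 / 76.3 × 100 = 8.26
Total dependency ratio = (35.3 + 6.3) / 76.3 × 100 = 41.6 / 76.3 × 100 = 54.52

Youth dependency ratio: 46.26
Old-age dependency ratio: 8.26
Total dependency ratio: 54.52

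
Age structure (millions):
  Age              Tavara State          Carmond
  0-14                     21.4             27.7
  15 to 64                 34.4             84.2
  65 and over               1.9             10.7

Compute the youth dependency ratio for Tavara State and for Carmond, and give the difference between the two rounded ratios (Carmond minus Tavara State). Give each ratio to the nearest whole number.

Tavara State: 62
Carmond: 33
Difference: -29

Tavara State: 21.4 / 34.4 × 100 = 62
Carmond: 27.7 / 84.2 × 100 = 33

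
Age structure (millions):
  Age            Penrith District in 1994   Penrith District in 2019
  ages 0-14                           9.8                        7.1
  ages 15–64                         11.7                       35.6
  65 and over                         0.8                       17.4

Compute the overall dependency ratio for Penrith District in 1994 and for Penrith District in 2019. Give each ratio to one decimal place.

Penrith District in 1994: 90.6
Penrith District in 2019: 68.8

Penrith District in 1994: (9.8 + 0.8) / 11.7 × 100 = 10.6 / 11.7 × 100 = 90.6
Penrith District in 2019: (7.1 + 17.4) / 35.6 × 100 = 24.5 / 35.6 × 100 = 68.8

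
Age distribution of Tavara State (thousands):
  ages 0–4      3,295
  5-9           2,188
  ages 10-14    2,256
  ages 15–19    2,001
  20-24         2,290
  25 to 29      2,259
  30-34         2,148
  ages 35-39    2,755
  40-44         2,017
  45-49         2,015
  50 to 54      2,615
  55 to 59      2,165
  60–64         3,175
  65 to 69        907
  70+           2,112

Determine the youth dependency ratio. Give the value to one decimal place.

0–14: 3,295 + 2,188 + 2,256 = 7,739
15–64: 2,001 + 2,290 + 2,259 + 2,148 + 2,755 + 2,017 + 2,015 + 2,615 + 2,165 + 3,175 = 23,440
65+: 907 + 2,112 = 3,019
Youth dependency ratio = 7,739 / 23,440 × 100 = 33.0

Youth dependency ratio: 33.0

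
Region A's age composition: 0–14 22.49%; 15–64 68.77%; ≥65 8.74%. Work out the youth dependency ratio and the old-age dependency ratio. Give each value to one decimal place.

Youth dependency ratio = 22.49 / 68.77 × 100 = 32.7
Old-age dependency ratio = 8.74 / 68.77 × 100 = 12.7

Youth dependency ratio: 32.7
Old-age dependency ratio: 12.7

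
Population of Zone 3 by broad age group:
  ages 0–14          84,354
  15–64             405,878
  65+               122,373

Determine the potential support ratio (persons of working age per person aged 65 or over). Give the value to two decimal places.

Potential support ratio = 405,878 / 122,373 = 3.32

Potential support ratio: 3.32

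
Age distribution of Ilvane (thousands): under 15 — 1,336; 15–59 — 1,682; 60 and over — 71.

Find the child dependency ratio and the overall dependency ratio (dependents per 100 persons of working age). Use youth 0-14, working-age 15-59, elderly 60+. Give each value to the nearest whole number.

Youth dependency ratio: 79
Total dependency ratio: 84

Youth dependency ratio = 1,336 / 1,682 × 100 = 79
Total dependency ratio = (1,336 + 71) / 1,682 × 100 = 1,407 / 1,682 × 100 = 84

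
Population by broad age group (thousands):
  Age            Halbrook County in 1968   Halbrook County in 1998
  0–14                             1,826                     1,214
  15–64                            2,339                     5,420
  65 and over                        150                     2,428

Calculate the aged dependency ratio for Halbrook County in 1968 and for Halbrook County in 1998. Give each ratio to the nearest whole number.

Halbrook County in 1968: 150 / 2,339 × 100 = 6
Halbrook County in 1998: 2,428 / 5,420 × 100 = 45

Halbrook County in 1968: 6
Halbrook County in 1998: 45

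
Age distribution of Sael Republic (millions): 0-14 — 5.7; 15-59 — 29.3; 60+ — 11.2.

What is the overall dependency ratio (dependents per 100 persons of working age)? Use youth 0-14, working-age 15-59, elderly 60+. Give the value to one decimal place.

Total dependency ratio: 57.7

Total dependency ratio = (5.7 + 11.2) / 29.3 × 100 = 16.9 / 29.3 × 100 = 57.7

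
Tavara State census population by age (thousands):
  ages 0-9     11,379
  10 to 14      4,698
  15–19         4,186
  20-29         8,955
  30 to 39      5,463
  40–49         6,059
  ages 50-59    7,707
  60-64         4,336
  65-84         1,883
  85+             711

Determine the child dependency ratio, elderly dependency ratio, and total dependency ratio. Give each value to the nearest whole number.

0–14: 11,379 + 4,698 = 16,077
15–64: 4,186 + 8,955 + 5,463 + 6,059 + 7,707 + 4,336 = 36,706
65+: 1,883 + 711 = 2,594
Youth dependency ratio = 16,077 / 36,706 × 100 = 44
Old-age dependency ratio = 2,594 / 36,706 × 100 = 7
Total dependency ratio = (16,077 + 2,594) / 36,706 × 100 = 18,671 / 36,706 × 100 = 51

Youth dependency ratio: 44
Old-age dependency ratio: 7
Total dependency ratio: 51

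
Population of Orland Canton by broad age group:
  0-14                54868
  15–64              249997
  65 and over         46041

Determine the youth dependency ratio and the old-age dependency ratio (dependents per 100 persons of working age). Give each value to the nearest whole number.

Youth dependency ratio: 22
Old-age dependency ratio: 18

Youth dependency ratio = 54868 / 249997 × 100 = 22
Old-age dependency ratio = 46041 / 249997 × 100 = 18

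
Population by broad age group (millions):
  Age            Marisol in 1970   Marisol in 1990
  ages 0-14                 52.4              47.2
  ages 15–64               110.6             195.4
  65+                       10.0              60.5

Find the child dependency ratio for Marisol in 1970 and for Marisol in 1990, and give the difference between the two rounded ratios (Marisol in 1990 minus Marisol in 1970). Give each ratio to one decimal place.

Marisol in 1970: 52.4 / 110.6 × 100 = 47.4
Marisol in 1990: 47.2 / 195.4 × 100 = 24.2

Marisol in 1970: 47.4
Marisol in 1990: 24.2
Difference: -23.2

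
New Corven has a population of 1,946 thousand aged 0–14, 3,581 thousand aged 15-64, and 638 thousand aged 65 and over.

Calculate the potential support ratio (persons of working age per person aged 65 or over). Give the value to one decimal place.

Potential support ratio = 3,581 / 638 = 5.6

Potential support ratio: 5.6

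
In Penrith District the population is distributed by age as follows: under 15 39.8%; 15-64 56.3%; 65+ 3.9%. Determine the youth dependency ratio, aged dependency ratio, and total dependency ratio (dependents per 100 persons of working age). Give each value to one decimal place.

Youth dependency ratio: 70.7
Old-age dependency ratio: 6.9
Total dependency ratio: 77.6

Youth dependency ratio = 39.8 / 56.3 × 100 = 70.7
Old-age dependency ratio = 3.9 / 56.3 × 100 = 6.9
Total dependency ratio = (39.8 + 3.9) / 56.3 × 100 = 43.7 / 56.3 × 100 = 77.6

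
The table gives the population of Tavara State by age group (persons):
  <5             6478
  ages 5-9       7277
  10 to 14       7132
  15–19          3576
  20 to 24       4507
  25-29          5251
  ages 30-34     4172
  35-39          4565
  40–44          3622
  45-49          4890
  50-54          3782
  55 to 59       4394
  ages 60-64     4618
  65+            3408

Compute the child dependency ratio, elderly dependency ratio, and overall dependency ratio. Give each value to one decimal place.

0–14: 6478 + 7277 + 7132 = 20887
15–64: 3576 + 4507 + 5251 + 4172 + 4565 + 3622 + 4890 + 3782 + 4394 + 4618 = 43377
65+: 3408
Youth dependency ratio = 20887 / 43377 × 100 = 48.2
Old-age dependency ratio = 3408 / 43377 × 100 = 7.9
Total dependency ratio = (20887 + 3408) / 43377 × 100 = 24295 / 43377 × 100 = 56.0

Youth dependency ratio: 48.2
Old-age dependency ratio: 7.9
Total dependency ratio: 56.0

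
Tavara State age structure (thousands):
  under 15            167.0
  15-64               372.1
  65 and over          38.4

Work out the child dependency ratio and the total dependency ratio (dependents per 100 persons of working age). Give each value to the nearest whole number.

Youth dependency ratio: 45
Total dependency ratio: 55

Youth dependency ratio = 167.0 / 372.1 × 100 = 45
Total dependency ratio = (167.0 + 38.4) / 372.1 × 100 = 205.4 / 372.1 × 100 = 55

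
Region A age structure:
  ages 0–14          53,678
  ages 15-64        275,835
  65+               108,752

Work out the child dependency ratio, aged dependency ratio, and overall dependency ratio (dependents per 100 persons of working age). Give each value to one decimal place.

Youth dependency ratio: 19.5
Old-age dependency ratio: 39.4
Total dependency ratio: 58.9

Youth dependency ratio = 53,678 / 275,835 × 100 = 19.5
Old-age dependency ratio = 108,752 / 275,835 × 100 = 39.4
Total dependency ratio = (53,678 + 108,752) / 275,835 × 100 = 162,430 / 275,835 × 100 = 58.9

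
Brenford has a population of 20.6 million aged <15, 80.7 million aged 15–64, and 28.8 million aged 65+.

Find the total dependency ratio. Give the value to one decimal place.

Total dependency ratio = (20.6 + 28.8) / 80.7 × 100 = 49.4 / 80.7 × 100 = 61.2

Total dependency ratio: 61.2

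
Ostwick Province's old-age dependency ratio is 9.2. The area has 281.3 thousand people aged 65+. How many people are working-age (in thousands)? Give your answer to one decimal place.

Old-age dependency ratio = elderly / working-age × 100
9.2 = 281.3 / W × 100
⇒ 3 057.6

Working-age: 3 057.6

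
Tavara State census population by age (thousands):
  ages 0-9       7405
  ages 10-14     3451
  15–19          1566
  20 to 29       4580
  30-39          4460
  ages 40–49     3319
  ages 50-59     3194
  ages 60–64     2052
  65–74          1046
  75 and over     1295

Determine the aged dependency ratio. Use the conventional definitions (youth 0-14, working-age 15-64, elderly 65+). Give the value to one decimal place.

Old-age dependency ratio: 12.2

0–14: 7405 + 3451 = 10856
15–64: 1566 + 4580 + 4460 + 3319 + 3194 + 2052 = 19171
65+: 1046 + 1295 = 2341
Old-age dependency ratio = 2341 / 19171 × 100 = 12.2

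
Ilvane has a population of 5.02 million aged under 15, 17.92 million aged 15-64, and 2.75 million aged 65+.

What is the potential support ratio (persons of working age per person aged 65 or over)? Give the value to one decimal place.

Potential support ratio: 6.5

Potential support ratio = 17.92 / 2.75 = 6.5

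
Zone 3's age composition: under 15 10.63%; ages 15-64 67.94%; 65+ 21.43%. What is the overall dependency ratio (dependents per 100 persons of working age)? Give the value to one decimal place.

Total dependency ratio = (10.63 + 21.43) / 67.94 × 100 = 32.06 / 67.94 × 100 = 47.2

Total dependency ratio: 47.2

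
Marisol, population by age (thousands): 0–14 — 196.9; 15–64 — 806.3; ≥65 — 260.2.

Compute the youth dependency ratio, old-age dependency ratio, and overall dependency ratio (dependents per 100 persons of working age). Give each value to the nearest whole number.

Youth dependency ratio = 196.9 / 806.3 × 100 = 24
Old-age dependency ratio = 260.2 / 806.3 × 100 = 32
Total dependency ratio = (196.9 + 260.2) / 806.3 × 100 = 457.1 / 806.3 × 100 = 57

Youth dependency ratio: 24
Old-age dependency ratio: 32
Total dependency ratio: 57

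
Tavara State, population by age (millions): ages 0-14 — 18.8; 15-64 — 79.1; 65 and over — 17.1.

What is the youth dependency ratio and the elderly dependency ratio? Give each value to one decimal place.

Youth dependency ratio = 18.8 / 79.1 × 100 = 23.8
Old-age dependency ratio = 17.1 / 79.1 × 100 = 21.6

Youth dependency ratio: 23.8
Old-age dependency ratio: 21.6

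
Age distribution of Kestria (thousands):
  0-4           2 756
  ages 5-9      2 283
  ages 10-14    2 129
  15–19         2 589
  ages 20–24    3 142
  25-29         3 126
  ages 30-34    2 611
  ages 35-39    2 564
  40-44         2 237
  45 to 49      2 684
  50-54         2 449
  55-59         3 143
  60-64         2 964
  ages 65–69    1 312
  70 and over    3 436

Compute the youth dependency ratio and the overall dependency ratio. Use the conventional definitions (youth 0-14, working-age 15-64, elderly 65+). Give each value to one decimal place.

0–14: 2 756 + 2 283 + 2 129 = 7 168
15–64: 2 589 + 3 142 + 3 126 + 2 611 + 2 564 + 2 237 + 2 684 + 2 449 + 3 143 + 2 964 = 27 509
65+: 1 312 + 3 436 = 4 748
Youth dependency ratio = 7 168 / 27 509 × 100 = 26.1
Total dependency ratio = (7 168 + 4 748) / 27 509 × 100 = 11 916 / 27 509 × 100 = 43.3

Youth dependency ratio: 26.1
Total dependency ratio: 43.3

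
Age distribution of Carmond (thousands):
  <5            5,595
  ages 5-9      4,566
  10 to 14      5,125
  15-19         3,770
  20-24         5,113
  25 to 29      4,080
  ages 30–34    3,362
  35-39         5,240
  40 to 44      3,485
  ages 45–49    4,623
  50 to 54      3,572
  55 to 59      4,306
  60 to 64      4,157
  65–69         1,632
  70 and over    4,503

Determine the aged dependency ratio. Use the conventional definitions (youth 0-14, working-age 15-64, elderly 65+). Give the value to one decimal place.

Old-age dependency ratio: 14.7

0–14: 5,595 + 4,566 + 5,125 = 15,286
15–64: 3,770 + 5,113 + 4,080 + 3,362 + 5,240 + 3,485 + 4,623 + 3,572 + 4,306 + 4,157 = 41,708
65+: 1,632 + 4,503 = 6,135
Old-age dependency ratio = 6,135 / 41,708 × 100 = 14.7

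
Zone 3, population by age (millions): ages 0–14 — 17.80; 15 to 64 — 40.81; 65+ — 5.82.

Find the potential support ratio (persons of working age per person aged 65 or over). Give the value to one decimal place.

Potential support ratio: 7.0

Potential support ratio = 40.81 / 5.82 = 7.0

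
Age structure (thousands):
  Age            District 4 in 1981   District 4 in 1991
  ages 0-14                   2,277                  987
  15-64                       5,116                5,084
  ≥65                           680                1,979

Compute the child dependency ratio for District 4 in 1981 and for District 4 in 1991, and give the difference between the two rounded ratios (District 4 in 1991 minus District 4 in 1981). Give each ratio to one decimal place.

District 4 in 1981: 44.5
District 4 in 1991: 19.4
Difference: -25.1

District 4 in 1981: 2,277 / 5,116 × 100 = 44.5
District 4 in 1991: 987 / 5,084 × 100 = 19.4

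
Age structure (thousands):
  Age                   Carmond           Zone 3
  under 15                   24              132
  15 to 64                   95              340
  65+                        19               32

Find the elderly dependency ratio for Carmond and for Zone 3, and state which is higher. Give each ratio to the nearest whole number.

Carmond: 19 / 95 × 100 = 20
Zone 3: 32 / 340 × 100 = 9

Carmond: 20
Zone 3: 9
Higher: Carmond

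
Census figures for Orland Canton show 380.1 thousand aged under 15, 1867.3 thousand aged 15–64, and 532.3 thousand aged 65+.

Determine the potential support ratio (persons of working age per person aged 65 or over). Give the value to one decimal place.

Potential support ratio: 3.5

Potential support ratio = 1867.3 / 532.3 = 3.5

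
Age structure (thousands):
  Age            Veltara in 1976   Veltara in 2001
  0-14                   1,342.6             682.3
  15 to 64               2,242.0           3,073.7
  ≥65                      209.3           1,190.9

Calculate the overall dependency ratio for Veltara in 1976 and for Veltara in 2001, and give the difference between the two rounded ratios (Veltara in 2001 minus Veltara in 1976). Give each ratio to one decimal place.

Veltara in 1976: 69.2
Veltara in 2001: 60.9
Difference: -8.3

Veltara in 1976: (1,342.6 + 209.3) / 2,242.0 × 100 = 1,551.9 / 2,242.0 × 100 = 69.2
Veltara in 2001: (682.3 + 1,190.9) / 3,073.7 × 100 = 1,873.2 / 3,073.7 × 100 = 60.9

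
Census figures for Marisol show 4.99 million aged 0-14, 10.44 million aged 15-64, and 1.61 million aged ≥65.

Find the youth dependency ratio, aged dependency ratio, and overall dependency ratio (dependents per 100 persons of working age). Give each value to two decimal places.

Youth dependency ratio = 4.99 / 10.44 × 100 = 47.80
Old-age dependency ratio = 1.61 / 10.44 × 100 = 15.42
Total dependency ratio = (4.99 + 1.61) / 10.44 × 100 = 6.60 / 10.44 × 100 = 63.22

Youth dependency ratio: 47.80
Old-age dependency ratio: 15.42
Total dependency ratio: 63.22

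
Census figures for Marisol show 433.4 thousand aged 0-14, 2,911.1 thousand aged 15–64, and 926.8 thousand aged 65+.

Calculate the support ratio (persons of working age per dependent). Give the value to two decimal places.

Support ratio = 2,911.1 / (433.4 + 926.8) = 2,911.1 / 1,360.2 = 2.14

Support ratio: 2.14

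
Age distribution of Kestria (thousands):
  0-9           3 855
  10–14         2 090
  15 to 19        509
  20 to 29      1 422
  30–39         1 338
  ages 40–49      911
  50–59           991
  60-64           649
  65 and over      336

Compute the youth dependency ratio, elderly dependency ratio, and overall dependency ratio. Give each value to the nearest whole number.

Youth dependency ratio: 102
Old-age dependency ratio: 6
Total dependency ratio: 108

0–14: 3 855 + 2 090 = 5 945
15–64: 509 + 1 422 + 1 338 + 911 + 991 + 649 = 5 820
65+: 336
Youth dependency ratio = 5 945 / 5 820 × 100 = 102
Old-age dependency ratio = 336 / 5 820 × 100 = 6
Total dependency ratio = (5 945 + 336) / 5 820 × 100 = 6 281 / 5 820 × 100 = 108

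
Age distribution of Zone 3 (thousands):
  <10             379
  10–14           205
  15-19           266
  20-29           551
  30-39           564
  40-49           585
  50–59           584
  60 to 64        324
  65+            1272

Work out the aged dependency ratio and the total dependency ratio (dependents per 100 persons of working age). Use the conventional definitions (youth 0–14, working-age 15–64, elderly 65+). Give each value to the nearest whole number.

0–14: 379 + 205 = 584
15–64: 266 + 551 + 564 + 585 + 584 + 324 = 2874
65+: 1272
Old-age dependency ratio = 1272 / 2874 × 100 = 44
Total dependency ratio = (584 + 1272) / 2874 × 100 = 1856 / 2874 × 100 = 65

Old-age dependency ratio: 44
Total dependency ratio: 65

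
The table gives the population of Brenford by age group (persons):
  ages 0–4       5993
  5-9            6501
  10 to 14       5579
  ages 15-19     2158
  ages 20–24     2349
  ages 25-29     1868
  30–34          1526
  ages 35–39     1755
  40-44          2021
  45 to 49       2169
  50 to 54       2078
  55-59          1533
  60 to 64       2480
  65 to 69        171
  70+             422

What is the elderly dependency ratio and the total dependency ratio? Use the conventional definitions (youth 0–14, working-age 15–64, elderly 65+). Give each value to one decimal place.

Old-age dependency ratio: 3.0
Total dependency ratio: 93.6

0–14: 5993 + 6501 + 5579 = 18073
15–64: 2158 + 2349 + 1868 + 1526 + 1755 + 2021 + 2169 + 2078 + 1533 + 2480 = 19937
65+: 171 + 422 = 593
Old-age dependency ratio = 593 / 19937 × 100 = 3.0
Total dependency ratio = (18073 + 593) / 19937 × 100 = 18666 / 19937 × 100 = 93.6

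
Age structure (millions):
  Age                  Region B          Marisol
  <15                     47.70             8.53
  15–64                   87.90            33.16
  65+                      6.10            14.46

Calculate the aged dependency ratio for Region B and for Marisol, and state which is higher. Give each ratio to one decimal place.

Region B: 6.9
Marisol: 43.6
Higher: Marisol

Region B: 6.10 / 87.90 × 100 = 6.9
Marisol: 14.46 / 33.16 × 100 = 43.6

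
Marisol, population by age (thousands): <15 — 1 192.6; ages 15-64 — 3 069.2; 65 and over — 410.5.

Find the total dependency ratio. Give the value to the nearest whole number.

Total dependency ratio = (1 192.6 + 410.5) / 3 069.2 × 100 = 1 603.1 / 3 069.2 × 100 = 52

Total dependency ratio: 52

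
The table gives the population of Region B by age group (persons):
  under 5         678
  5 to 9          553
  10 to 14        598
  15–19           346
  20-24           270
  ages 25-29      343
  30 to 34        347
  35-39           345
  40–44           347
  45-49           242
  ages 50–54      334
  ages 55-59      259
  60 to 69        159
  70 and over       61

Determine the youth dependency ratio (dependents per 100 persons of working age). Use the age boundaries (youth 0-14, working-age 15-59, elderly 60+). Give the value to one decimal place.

Youth dependency ratio: 64.6

0–14: 678 + 553 + 598 = 1,829
15–59: 346 + 270 + 343 + 347 + 345 + 347 + 242 + 334 + 259 = 2,833
60+: 159 + 61 = 220
Youth dependency ratio = 1,829 / 2,833 × 100 = 64.6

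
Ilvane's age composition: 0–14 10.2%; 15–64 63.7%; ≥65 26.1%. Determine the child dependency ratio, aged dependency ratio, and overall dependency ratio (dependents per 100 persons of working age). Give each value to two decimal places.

Youth dependency ratio: 16.01
Old-age dependency ratio: 40.97
Total dependency ratio: 56.99

Youth dependency ratio = 10.2 / 63.7 × 100 = 16.01
Old-age dependency ratio = 26.1 / 63.7 × 100 = 40.97
Total dependency ratio = (10.2 + 26.1) / 63.7 × 100 = 36.3 / 63.7 × 100 = 56.99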